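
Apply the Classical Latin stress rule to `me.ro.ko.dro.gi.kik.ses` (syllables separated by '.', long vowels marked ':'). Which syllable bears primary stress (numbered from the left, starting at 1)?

6

Classical Latin: stress the penult if heavy (long vowel or closed), else the antepenult.
Weights: 5 gi L, 6 kik H, 7 ses H.
The penult (syllable 6, kik) is heavy, so it takes stress.
Stress on syllable 6: me.ro.ko.dro.gi.ˈkik.ses.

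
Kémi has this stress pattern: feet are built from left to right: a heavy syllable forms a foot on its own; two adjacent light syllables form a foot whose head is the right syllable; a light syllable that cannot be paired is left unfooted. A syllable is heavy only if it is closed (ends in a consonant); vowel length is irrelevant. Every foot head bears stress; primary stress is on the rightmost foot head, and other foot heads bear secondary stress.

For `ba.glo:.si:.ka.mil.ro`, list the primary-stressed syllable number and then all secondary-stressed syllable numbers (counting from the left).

primary 5, secondary 2, 4

Weights: 1 ba L, 2 glo: L, 3 si: L, 4 ka L, 5 mil H, 6 ro L.
Parse left to right (heavy = foot alone; LL = one foot; stranded L unfooted): (ba.ˈglo:) (si:.ˈka) (ˈmil) ro.
Foot heads: 2, 4, 5.
Primary stress on the rightmost head = syllable 5.
Secondary stress on 2, 4: ba.ˌglo:.si:.ˌka.ˈmil.ro.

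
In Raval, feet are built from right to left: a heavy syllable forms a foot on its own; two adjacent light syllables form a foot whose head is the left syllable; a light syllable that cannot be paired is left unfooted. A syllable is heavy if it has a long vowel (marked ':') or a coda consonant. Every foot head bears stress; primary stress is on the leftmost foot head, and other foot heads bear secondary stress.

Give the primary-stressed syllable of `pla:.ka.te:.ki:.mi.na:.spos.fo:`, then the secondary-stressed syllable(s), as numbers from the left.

Weights: 1 pla: H, 2 ka L, 3 te: H, 4 ki: H, 5 mi L, 6 na: H, 7 spos H, 8 fo: H.
Parse right to left (heavy = foot alone; LL = one foot; stranded L unfooted): (ˈpla:) ka (ˈte:) (ˈki:) mi (ˈna:) (ˈspos) (ˈfo:).
Foot heads: 1, 3, 4, 6, 7, 8.
Primary stress on the leftmost head = syllable 1.
Secondary stress on 3, 4, 6, 7, 8: ˈpla:.ka.ˌte:.ˌki:.mi.ˌna:.ˌspos.ˌfo:.

primary 1, secondary 3, 4, 6, 7, 8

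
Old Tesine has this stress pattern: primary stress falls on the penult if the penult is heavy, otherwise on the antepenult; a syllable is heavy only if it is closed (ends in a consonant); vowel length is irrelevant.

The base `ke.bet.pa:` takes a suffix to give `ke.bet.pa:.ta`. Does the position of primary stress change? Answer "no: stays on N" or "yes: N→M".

Base `ke.bet.pa:` (3 syllables):
  Weights: 1 ke L, 2 bet H, 3 pa: L.
  The penult (syllable 2, bet) is heavy, so it takes stress.
  → primary stress on syllable 2.
Suffixed `ke.bet.pa:.ta` (4 syllables):
  Weights: 2 bet H, 3 pa: L, 4 ta L.
  The penult (syllable 3, pa:) is light, so stress falls on the antepenult (syllable 2, bet).
  → primary stress on syllable 2.

no: stays on 2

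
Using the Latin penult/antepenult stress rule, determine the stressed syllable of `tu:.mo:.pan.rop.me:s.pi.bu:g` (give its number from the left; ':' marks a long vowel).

5

Classical Latin: stress the penult if heavy (long vowel or closed), else the antepenult.
Weights: 5 me:s H, 6 pi L, 7 bu:g H.
The penult (syllable 6, pi) is light, so stress falls on the antepenult (syllable 5, me:s).
Stress on syllable 5: tu:.mo:.pan.rop.ˈme:s.pi.bu:g.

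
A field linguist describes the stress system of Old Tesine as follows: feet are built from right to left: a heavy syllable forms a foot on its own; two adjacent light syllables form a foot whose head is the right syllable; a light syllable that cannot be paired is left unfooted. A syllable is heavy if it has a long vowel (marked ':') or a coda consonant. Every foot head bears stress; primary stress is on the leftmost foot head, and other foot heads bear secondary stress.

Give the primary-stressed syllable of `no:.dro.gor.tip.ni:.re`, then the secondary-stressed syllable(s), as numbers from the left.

primary 1, secondary 3, 4, 5

Weights: 1 no: H, 2 dro L, 3 gor H, 4 tip H, 5 ni: H, 6 re L.
Parse right to left (heavy = foot alone; LL = one foot; stranded L unfooted): (ˈno:) dro (ˈgor) (ˈtip) (ˈni:) re.
Foot heads: 1, 3, 4, 5.
Primary stress on the leftmost head = syllable 1.
Secondary stress on 3, 4, 5: ˈno:.dro.ˌgor.ˌtip.ˌni:.re.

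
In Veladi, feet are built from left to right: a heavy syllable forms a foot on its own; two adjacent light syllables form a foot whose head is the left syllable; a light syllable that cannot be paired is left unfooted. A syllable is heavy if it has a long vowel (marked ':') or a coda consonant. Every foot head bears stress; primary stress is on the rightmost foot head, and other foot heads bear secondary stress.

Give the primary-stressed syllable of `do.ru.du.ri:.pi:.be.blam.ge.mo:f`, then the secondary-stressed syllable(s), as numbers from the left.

Weights: 1 do L, 2 ru L, 3 du L, 4 ri: H, 5 pi: H, 6 be L, 7 blam H, 8 ge L, 9 mo:f H.
Parse left to right (heavy = foot alone; LL = one foot; stranded L unfooted): (ˈdo.ru) du (ˈri:) (ˈpi:) be (ˈblam) ge (ˈmo:f).
Foot heads: 1, 4, 5, 7, 9.
Primary stress on the rightmost head = syllable 9.
Secondary stress on 1, 4, 5, 7: ˌdo.ru.du.ˌri:.ˌpi:.be.ˌblam.ge.ˈmo:f.

primary 9, secondary 1, 4, 5, 7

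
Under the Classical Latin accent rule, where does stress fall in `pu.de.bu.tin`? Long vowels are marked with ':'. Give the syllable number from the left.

2

Classical Latin: stress the penult if heavy (long vowel or closed), else the antepenult.
Weights: 2 de L, 3 bu L, 4 tin H.
The penult (syllable 3, bu) is light, so stress falls on the antepenult (syllable 2, de).
Stress on syllable 2: pu.ˈde.bu.tin.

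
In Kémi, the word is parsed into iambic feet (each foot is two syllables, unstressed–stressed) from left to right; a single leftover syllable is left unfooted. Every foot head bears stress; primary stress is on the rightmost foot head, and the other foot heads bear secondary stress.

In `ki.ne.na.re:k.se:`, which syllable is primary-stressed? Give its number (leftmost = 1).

4

Parse left to right into iambic (σˈσ) feet: (ki.ˈne) (na.ˈre:k) se:. Syllable 5 is left unfooted.
Foot heads (stressed positions): 2, 4.
End Rule Rightmost: primary stress on the rightmost head = syllable 4.
Primary stress: syllable 4 → ki.ne.na.ˈre:k.se:.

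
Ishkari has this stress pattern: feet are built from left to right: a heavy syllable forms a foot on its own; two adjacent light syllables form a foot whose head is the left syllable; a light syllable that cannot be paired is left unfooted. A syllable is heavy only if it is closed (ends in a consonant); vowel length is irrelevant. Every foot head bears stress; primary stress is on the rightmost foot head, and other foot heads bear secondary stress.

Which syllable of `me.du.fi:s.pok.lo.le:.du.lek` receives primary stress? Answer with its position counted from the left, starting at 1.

Weights: 1 me L, 2 du L, 3 fi:s H, 4 pok H, 5 lo L, 6 le: L, 7 du L, 8 lek H.
Parse left to right (heavy = foot alone; LL = one foot; stranded L unfooted): (ˈme.du) (ˈfi:s) (ˈpok) (ˈlo.le:) du (ˈlek).
Foot heads: 1, 3, 4, 5, 8.
Primary stress on the rightmost head = syllable 8.
Primary stress: syllable 8 → me.du.fi:s.pok.lo.le:.du.ˈlek.

8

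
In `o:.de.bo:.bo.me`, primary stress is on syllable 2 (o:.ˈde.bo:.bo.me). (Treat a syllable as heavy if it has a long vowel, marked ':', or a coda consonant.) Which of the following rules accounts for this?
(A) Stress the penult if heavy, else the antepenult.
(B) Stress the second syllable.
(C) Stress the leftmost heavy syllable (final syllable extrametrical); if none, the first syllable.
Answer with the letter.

Rule A → syllable 3 (observed: 2).
Rule B → syllable 2 ✓.
Rule C → syllable 1 (observed: 2).

B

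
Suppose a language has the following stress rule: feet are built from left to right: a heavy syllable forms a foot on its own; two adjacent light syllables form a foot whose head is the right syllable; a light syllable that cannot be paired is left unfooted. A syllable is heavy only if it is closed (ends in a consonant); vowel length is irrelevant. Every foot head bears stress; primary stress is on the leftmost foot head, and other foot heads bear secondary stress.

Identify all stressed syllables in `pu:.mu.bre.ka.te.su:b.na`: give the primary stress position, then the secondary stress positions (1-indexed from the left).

primary 2, secondary 4, 6

Weights: 1 pu: L, 2 mu L, 3 bre L, 4 ka L, 5 te L, 6 su:b H, 7 na L.
Parse left to right (heavy = foot alone; LL = one foot; stranded L unfooted): (pu:.ˈmu) (bre.ˈka) te (ˈsu:b) na.
Foot heads: 2, 4, 6.
Primary stress on the leftmost head = syllable 2.
Secondary stress on 4, 6: pu:.ˈmu.bre.ˌka.te.ˌsu:b.na.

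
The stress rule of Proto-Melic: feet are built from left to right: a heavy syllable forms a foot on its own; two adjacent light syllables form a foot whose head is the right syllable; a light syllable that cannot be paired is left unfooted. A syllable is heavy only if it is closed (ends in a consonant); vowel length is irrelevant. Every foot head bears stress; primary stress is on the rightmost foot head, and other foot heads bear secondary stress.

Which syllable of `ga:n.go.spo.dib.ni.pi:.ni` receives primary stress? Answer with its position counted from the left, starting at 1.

6

Weights: 1 ga:n H, 2 go L, 3 spo L, 4 dib H, 5 ni L, 6 pi: L, 7 ni L.
Parse left to right (heavy = foot alone; LL = one foot; stranded L unfooted): (ˈga:n) (go.ˈspo) (ˈdib) (ni.ˈpi:) ni.
Foot heads: 1, 3, 4, 6.
Primary stress on the rightmost head = syllable 6.
Primary stress: syllable 6 → ga:n.go.spo.dib.ni.ˈpi:.ni.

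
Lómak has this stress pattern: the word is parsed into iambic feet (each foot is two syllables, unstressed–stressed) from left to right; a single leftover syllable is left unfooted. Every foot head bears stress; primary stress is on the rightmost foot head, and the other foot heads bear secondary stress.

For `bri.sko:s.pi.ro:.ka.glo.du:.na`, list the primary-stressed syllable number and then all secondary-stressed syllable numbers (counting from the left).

Parse left to right into iambic (σˈσ) feet: (bri.ˈsko:s) (pi.ˈro:) (ka.ˈglo) (du:.ˈna).
Foot heads (stressed positions): 2, 4, 6, 8.
End Rule Rightmost: primary stress on the rightmost head = syllable 8.
Secondary stress on 2, 4, 6: bri.ˌsko:s.pi.ˌro:.ka.ˌglo.du:.ˈna.

primary 8, secondary 2, 4, 6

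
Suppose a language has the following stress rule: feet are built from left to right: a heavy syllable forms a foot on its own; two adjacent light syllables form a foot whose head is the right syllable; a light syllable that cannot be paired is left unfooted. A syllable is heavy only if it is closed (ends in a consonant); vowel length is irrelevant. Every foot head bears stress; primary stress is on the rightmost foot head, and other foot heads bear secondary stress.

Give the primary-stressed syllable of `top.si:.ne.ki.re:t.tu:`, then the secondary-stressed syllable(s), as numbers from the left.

Weights: 1 top H, 2 si: L, 3 ne L, 4 ki L, 5 re:t H, 6 tu: L.
Parse left to right (heavy = foot alone; LL = one foot; stranded L unfooted): (ˈtop) (si:.ˈne) ki (ˈre:t) tu:.
Foot heads: 1, 3, 5.
Primary stress on the rightmost head = syllable 5.
Secondary stress on 1, 3: ˌtop.si:.ˌne.ki.ˈre:t.tu:.

primary 5, secondary 1, 3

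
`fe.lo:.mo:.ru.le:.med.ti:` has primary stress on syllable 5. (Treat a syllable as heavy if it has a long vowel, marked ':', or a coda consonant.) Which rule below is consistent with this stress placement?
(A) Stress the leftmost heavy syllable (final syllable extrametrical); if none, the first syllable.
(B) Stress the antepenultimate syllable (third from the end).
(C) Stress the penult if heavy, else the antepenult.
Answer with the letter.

B

Rule A → syllable 2 (observed: 5).
Rule B → syllable 5 ✓.
Rule C → syllable 6 (observed: 5).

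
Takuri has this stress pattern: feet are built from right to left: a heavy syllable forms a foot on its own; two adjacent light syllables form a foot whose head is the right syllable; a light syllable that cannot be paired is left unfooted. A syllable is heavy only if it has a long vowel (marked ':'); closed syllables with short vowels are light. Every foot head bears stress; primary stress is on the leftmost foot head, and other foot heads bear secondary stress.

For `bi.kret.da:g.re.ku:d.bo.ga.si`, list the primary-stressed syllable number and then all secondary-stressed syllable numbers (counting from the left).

primary 2, secondary 3, 5, 8

Weights: 1 bi L, 2 kret L, 3 da:g H, 4 re L, 5 ku:d H, 6 bo L, 7 ga L, 8 si L.
Parse right to left (heavy = foot alone; LL = one foot; stranded L unfooted): (bi.ˈkret) (ˈda:g) re (ˈku:d) bo (ga.ˈsi).
Foot heads: 2, 3, 5, 8.
Primary stress on the leftmost head = syllable 2.
Secondary stress on 3, 5, 8: bi.ˈkret.ˌda:g.re.ˌku:d.bo.ga.ˌsi.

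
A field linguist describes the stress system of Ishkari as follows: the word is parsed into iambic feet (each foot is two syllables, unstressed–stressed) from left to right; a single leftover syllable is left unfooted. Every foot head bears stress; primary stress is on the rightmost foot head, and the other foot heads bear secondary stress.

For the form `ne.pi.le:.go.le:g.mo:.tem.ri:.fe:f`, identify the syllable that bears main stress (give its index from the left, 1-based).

8

Parse left to right into iambic (σˈσ) feet: (ne.ˈpi) (le:.ˈgo) (le:g.ˈmo:) (tem.ˈri:) fe:f. Syllable 9 is left unfooted.
Foot heads (stressed positions): 2, 4, 6, 8.
End Rule Rightmost: primary stress on the rightmost head = syllable 8.
Primary stress: syllable 8 → ne.pi.le:.go.le:g.mo:.tem.ˈri:.fe:f.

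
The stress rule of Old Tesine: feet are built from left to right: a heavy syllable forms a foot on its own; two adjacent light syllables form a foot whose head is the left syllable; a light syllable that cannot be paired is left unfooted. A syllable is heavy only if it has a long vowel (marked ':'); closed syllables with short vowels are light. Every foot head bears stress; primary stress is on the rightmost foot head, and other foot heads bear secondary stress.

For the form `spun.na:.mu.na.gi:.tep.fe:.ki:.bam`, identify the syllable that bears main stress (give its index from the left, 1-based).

8

Weights: 1 spun L, 2 na: H, 3 mu L, 4 na L, 5 gi: H, 6 tep L, 7 fe: H, 8 ki: H, 9 bam L.
Parse left to right (heavy = foot alone; LL = one foot; stranded L unfooted): spun (ˈna:) (ˈmu.na) (ˈgi:) tep (ˈfe:) (ˈki:) bam.
Foot heads: 2, 3, 5, 7, 8.
Primary stress on the rightmost head = syllable 8.
Primary stress: syllable 8 → spun.na:.mu.na.gi:.tep.fe:.ˈki:.bam.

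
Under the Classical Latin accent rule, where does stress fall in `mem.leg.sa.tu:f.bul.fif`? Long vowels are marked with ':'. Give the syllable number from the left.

5

Classical Latin: stress the penult if heavy (long vowel or closed), else the antepenult.
Weights: 4 tu:f H, 5 bul H, 6 fif H.
The penult (syllable 5, bul) is heavy, so it takes stress.
Stress on syllable 5: mem.leg.sa.tu:f.ˈbul.fif.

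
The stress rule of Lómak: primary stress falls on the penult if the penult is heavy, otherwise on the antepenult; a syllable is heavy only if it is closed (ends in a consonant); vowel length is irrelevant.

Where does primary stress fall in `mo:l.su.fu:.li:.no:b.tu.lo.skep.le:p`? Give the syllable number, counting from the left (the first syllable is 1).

8

Weights: 7 lo L, 8 skep H, 9 le:p H.
The penult (syllable 8, skep) is heavy, so it takes stress.
Primary stress: syllable 8 → mo:l.su.fu:.li:.no:b.tu.lo.ˈskep.le:p.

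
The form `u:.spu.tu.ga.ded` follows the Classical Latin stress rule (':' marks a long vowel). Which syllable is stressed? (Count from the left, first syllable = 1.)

Classical Latin: stress the penult if heavy (long vowel or closed), else the antepenult.
Weights: 3 tu L, 4 ga L, 5 ded H.
The penult (syllable 4, ga) is light, so stress falls on the antepenult (syllable 3, tu).
Stress on syllable 3: u:.spu.ˈtu.ga.ded.

3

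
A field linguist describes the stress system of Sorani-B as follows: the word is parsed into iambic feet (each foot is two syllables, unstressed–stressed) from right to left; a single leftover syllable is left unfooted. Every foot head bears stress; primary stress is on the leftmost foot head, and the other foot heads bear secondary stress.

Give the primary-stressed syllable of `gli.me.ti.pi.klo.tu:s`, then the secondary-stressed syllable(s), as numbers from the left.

primary 2, secondary 4, 6

Parse right to left into iambic (σˈσ) feet: (gli.ˈme) (ti.ˈpi) (klo.ˈtu:s).
Foot heads (stressed positions): 2, 4, 6.
End Rule Leftmost: primary stress on the leftmost head = syllable 2.
Secondary stress on 4, 6: gli.ˈme.ti.ˌpi.klo.ˌtu:s.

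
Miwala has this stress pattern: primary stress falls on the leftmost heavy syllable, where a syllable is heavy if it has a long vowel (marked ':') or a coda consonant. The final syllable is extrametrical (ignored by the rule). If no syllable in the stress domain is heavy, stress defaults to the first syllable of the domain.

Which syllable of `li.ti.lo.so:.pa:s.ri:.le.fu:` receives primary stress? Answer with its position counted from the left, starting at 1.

4

The final syllable (8, fu:) is extrametrical; the stress domain is syllables 1–7.
Weights: 1 li L, 2 ti L, 3 lo L, 4 so: H, 5 pa:s H, 6 ri: H, 7 le L.
Heavy syllables in the domain: 4, 5, 6. The leftmost is syllable 4 (so:).
Primary stress: syllable 4 → li.ti.lo.ˈso:.pa:s.ri:.le.fu:.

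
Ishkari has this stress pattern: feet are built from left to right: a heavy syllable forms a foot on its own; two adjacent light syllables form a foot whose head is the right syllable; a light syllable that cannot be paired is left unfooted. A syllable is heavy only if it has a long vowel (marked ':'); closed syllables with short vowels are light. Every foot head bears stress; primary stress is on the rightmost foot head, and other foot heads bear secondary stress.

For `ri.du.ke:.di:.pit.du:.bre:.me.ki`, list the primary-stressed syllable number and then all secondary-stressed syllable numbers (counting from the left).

Weights: 1 ri L, 2 du L, 3 ke: H, 4 di: H, 5 pit L, 6 du: H, 7 bre: H, 8 me L, 9 ki L.
Parse left to right (heavy = foot alone; LL = one foot; stranded L unfooted): (ri.ˈdu) (ˈke:) (ˈdi:) pit (ˈdu:) (ˈbre:) (me.ˈki).
Foot heads: 2, 3, 4, 6, 7, 9.
Primary stress on the rightmost head = syllable 9.
Secondary stress on 2, 3, 4, 6, 7: ri.ˌdu.ˌke:.ˌdi:.pit.ˌdu:.ˌbre:.me.ˈki.

primary 9, secondary 2, 3, 4, 6, 7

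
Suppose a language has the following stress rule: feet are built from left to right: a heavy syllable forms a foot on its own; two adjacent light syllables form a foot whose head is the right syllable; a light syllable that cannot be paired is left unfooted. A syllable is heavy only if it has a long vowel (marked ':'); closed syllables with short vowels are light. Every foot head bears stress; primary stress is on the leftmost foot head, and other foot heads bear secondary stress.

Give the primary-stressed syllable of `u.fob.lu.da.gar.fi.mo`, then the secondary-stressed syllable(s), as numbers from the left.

primary 2, secondary 4, 6

Weights: 1 u L, 2 fob L, 3 lu L, 4 da L, 5 gar L, 6 fi L, 7 mo L.
Parse left to right (heavy = foot alone; LL = one foot; stranded L unfooted): (u.ˈfob) (lu.ˈda) (gar.ˈfi) mo.
Foot heads: 2, 4, 6.
Primary stress on the leftmost head = syllable 2.
Secondary stress on 4, 6: u.ˈfob.lu.ˌda.gar.ˌfi.mo.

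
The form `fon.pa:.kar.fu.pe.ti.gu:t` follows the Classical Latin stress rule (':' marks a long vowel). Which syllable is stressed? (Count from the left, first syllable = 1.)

Classical Latin: stress the penult if heavy (long vowel or closed), else the antepenult.
Weights: 5 pe L, 6 ti L, 7 gu:t H.
The penult (syllable 6, ti) is light, so stress falls on the antepenult (syllable 5, pe).
Stress on syllable 5: fon.pa:.kar.fu.ˈpe.ti.gu:t.

5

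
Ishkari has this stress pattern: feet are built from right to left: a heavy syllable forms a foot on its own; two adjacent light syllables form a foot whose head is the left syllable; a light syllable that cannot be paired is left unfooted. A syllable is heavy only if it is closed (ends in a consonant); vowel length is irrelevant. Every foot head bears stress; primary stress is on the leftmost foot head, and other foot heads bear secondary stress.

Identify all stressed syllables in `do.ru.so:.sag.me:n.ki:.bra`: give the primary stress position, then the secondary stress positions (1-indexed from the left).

primary 2, secondary 4, 5, 6

Weights: 1 do L, 2 ru L, 3 so: L, 4 sag H, 5 me:n H, 6 ki: L, 7 bra L.
Parse right to left (heavy = foot alone; LL = one foot; stranded L unfooted): do (ˈru.so:) (ˈsag) (ˈme:n) (ˈki:.bra).
Foot heads: 2, 4, 5, 6.
Primary stress on the leftmost head = syllable 2.
Secondary stress on 4, 5, 6: do.ˈru.so:.ˌsag.ˌme:n.ˌki:.bra.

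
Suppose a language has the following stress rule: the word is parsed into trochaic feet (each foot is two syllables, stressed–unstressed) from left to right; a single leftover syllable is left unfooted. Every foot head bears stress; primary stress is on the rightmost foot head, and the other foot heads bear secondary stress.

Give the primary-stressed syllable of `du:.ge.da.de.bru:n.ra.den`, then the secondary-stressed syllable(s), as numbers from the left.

primary 5, secondary 1, 3

Parse left to right into trochaic (ˈσσ) feet: (ˈdu:.ge) (ˈda.de) (ˈbru:n.ra) den. Syllable 7 is left unfooted.
Foot heads (stressed positions): 1, 3, 5.
End Rule Rightmost: primary stress on the rightmost head = syllable 5.
Secondary stress on 1, 3: ˌdu:.ge.ˌda.de.ˈbru:n.ra.den.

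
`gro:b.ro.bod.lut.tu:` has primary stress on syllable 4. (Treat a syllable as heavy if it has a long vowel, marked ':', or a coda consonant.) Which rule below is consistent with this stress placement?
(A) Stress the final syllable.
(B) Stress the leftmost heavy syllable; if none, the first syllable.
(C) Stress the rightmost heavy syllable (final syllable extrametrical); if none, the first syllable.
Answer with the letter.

C

Rule A → syllable 5 (observed: 4).
Rule B → syllable 1 (observed: 4).
Rule C → syllable 4 ✓.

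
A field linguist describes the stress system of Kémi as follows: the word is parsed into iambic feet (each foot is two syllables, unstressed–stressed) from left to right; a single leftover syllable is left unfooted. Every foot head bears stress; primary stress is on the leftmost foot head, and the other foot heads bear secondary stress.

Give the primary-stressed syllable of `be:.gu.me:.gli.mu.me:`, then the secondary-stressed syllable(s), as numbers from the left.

Parse left to right into iambic (σˈσ) feet: (be:.ˈgu) (me:.ˈgli) (mu.ˈme:).
Foot heads (stressed positions): 2, 4, 6.
End Rule Leftmost: primary stress on the leftmost head = syllable 2.
Secondary stress on 4, 6: be:.ˈgu.me:.ˌgli.mu.ˌme:.

primary 2, secondary 4, 6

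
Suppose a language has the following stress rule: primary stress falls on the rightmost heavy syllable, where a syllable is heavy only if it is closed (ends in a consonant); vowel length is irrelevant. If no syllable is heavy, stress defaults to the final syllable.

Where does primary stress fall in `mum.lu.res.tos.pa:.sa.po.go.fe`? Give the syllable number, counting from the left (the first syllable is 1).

4

Weights: 1 mum H, 2 lu L, 3 res H, 4 tos H, 5 pa: L, 6 sa L, 7 po L, 8 go L, 9 fe L.
Heavy syllables in the domain: 1, 3, 4. The rightmost is syllable 4 (tos).
Primary stress: syllable 4 → mum.lu.res.ˈtos.pa:.sa.po.go.fe.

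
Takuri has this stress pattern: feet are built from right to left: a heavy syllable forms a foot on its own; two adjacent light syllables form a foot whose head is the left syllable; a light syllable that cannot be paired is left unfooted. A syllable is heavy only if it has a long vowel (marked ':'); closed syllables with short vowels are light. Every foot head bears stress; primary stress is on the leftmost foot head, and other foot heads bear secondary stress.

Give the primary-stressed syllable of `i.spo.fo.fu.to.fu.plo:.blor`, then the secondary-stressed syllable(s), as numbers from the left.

primary 1, secondary 3, 5, 7

Weights: 1 i L, 2 spo L, 3 fo L, 4 fu L, 5 to L, 6 fu L, 7 plo: H, 8 blor L.
Parse right to left (heavy = foot alone; LL = one foot; stranded L unfooted): (ˈi.spo) (ˈfo.fu) (ˈto.fu) (ˈplo:) blor.
Foot heads: 1, 3, 5, 7.
Primary stress on the leftmost head = syllable 1.
Secondary stress on 3, 5, 7: ˈi.spo.ˌfo.fu.ˌto.fu.ˌplo:.blor.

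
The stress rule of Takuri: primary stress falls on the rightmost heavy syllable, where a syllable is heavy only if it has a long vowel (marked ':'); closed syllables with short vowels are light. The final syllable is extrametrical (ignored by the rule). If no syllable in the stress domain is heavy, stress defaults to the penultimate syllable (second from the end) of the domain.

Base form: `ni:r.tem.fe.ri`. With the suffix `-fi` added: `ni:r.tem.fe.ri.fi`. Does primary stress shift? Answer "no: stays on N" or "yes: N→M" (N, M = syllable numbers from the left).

Base `ni:r.tem.fe.ri` (4 syllables):
  The final syllable (4, ri) is extrametrical; the stress domain is syllables 1–3.
  Weights: 1 ni:r H, 2 tem L, 3 fe L.
  Heavy syllables in the domain: 1. The rightmost is syllable 1 (ni:r).
  → primary stress on syllable 1.
Suffixed `ni:r.tem.fe.ri.fi` (5 syllables):
  The final syllable (5, fi) is extrametrical; the stress domain is syllables 1–4.
  Weights: 1 ni:r H, 2 tem L, 3 fe L, 4 ri L.
  Heavy syllables in the domain: 1. The rightmost is syllable 1 (ni:r).
  → primary stress on syllable 1.

no: stays on 1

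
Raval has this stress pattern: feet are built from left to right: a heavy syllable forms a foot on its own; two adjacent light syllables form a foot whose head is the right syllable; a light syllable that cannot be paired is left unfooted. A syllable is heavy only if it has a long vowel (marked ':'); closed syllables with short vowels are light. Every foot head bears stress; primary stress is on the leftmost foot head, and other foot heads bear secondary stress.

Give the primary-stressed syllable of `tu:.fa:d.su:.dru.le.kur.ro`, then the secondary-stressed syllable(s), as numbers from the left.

Weights: 1 tu: H, 2 fa:d H, 3 su: H, 4 dru L, 5 le L, 6 kur L, 7 ro L.
Parse left to right (heavy = foot alone; LL = one foot; stranded L unfooted): (ˈtu:) (ˈfa:d) (ˈsu:) (dru.ˈle) (kur.ˈro).
Foot heads: 1, 2, 3, 5, 7.
Primary stress on the leftmost head = syllable 1.
Secondary stress on 2, 3, 5, 7: ˈtu:.ˌfa:d.ˌsu:.dru.ˌle.kur.ˌro.

primary 1, secondary 2, 3, 5, 7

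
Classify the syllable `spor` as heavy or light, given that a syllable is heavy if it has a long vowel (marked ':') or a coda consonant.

`spor`: short vowel, closed (coda /r/). Closed → heavy.

heavy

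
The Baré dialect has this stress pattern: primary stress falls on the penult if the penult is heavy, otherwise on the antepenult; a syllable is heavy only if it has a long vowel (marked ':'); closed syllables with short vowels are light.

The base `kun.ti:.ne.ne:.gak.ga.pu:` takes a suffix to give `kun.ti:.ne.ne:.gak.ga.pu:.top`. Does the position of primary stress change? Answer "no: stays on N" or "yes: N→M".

yes: 5→7

Base `kun.ti:.ne.ne:.gak.ga.pu:` (7 syllables):
  Weights: 5 gak L, 6 ga L, 7 pu: H.
  The penult (syllable 6, ga) is light, so stress falls on the antepenult (syllable 5, gak).
  → primary stress on syllable 5.
Suffixed `kun.ti:.ne.ne:.gak.ga.pu:.top` (8 syllables):
  Weights: 6 ga L, 7 pu: H, 8 top L.
  The penult (syllable 7, pu:) is heavy, so it takes stress.
  → primary stress on syllable 7.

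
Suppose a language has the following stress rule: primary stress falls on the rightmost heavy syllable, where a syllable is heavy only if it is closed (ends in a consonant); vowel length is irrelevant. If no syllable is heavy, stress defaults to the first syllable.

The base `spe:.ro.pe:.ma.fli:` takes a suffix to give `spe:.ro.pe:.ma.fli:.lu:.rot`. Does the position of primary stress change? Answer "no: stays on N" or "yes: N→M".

yes: 1→7

Base `spe:.ro.pe:.ma.fli:` (5 syllables):
  Weights: 1 spe: L, 2 ro L, 3 pe: L, 4 ma L, 5 fli: L.
  No heavy syllable in the domain; default to the first syllable = syllable 1.
  → primary stress on syllable 1.
Suffixed `spe:.ro.pe:.ma.fli:.lu:.rot` (7 syllables):
  Weights: 1 spe: L, 2 ro L, 3 pe: L, 4 ma L, 5 fli: L, 6 lu: L, 7 rot H.
  Heavy syllables in the domain: 7. The rightmost is syllable 7 (rot).
  → primary stress on syllable 7.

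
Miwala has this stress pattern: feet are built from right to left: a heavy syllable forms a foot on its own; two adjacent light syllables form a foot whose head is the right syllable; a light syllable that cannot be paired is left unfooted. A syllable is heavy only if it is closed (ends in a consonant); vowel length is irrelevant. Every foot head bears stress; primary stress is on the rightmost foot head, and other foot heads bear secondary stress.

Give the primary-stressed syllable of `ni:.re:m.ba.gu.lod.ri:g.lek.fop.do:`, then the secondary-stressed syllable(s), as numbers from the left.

Weights: 1 ni: L, 2 re:m H, 3 ba L, 4 gu L, 5 lod H, 6 ri:g H, 7 lek H, 8 fop H, 9 do: L.
Parse right to left (heavy = foot alone; LL = one foot; stranded L unfooted): ni: (ˈre:m) (ba.ˈgu) (ˈlod) (ˈri:g) (ˈlek) (ˈfop) do:.
Foot heads: 2, 4, 5, 6, 7, 8.
Primary stress on the rightmost head = syllable 8.
Secondary stress on 2, 4, 5, 6, 7: ni:.ˌre:m.ba.ˌgu.ˌlod.ˌri:g.ˌlek.ˈfop.do:.

primary 8, secondary 2, 4, 5, 6, 7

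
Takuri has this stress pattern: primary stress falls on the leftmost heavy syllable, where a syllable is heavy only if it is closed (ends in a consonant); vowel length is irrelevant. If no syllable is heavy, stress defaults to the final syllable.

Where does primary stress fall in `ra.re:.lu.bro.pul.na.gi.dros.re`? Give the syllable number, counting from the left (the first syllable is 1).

Weights: 1 ra L, 2 re: L, 3 lu L, 4 bro L, 5 pul H, 6 na L, 7 gi L, 8 dros H, 9 re L.
Heavy syllables in the domain: 5, 8. The leftmost is syllable 5 (pul).
Primary stress: syllable 5 → ra.re:.lu.bro.ˈpul.na.gi.dros.re.

5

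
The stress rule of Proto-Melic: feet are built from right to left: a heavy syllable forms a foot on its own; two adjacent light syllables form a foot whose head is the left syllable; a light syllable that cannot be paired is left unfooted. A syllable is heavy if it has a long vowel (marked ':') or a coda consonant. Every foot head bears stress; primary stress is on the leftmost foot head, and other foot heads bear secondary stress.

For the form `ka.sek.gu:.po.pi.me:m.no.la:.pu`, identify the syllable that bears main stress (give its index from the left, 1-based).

Weights: 1 ka L, 2 sek H, 3 gu: H, 4 po L, 5 pi L, 6 me:m H, 7 no L, 8 la: H, 9 pu L.
Parse right to left (heavy = foot alone; LL = one foot; stranded L unfooted): ka (ˈsek) (ˈgu:) (ˈpo.pi) (ˈme:m) no (ˈla:) pu.
Foot heads: 2, 3, 4, 6, 8.
Primary stress on the leftmost head = syllable 2.
Primary stress: syllable 2 → ka.ˈsek.gu:.po.pi.me:m.no.la:.pu.

2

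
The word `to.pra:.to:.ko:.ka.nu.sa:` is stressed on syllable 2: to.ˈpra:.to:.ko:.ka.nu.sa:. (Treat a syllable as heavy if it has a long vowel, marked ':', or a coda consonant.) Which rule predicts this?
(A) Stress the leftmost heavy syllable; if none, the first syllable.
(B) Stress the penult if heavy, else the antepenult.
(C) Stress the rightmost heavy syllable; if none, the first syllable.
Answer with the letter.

A

Rule A → syllable 2 ✓.
Rule B → syllable 5 (observed: 2).
Rule C → syllable 7 (observed: 2).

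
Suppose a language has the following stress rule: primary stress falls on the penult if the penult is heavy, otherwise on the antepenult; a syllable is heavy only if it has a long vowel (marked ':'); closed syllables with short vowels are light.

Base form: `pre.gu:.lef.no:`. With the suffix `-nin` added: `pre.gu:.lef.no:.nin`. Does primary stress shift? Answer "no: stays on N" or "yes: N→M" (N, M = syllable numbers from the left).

yes: 2→4

Base `pre.gu:.lef.no:` (4 syllables):
  Weights: 2 gu: H, 3 lef L, 4 no: H.
  The penult (syllable 3, lef) is light, so stress falls on the antepenult (syllable 2, gu:).
  → primary stress on syllable 2.
Suffixed `pre.gu:.lef.no:.nin` (5 syllables):
  Weights: 3 lef L, 4 no: H, 5 nin L.
  The penult (syllable 4, no:) is heavy, so it takes stress.
  → primary stress on syllable 4.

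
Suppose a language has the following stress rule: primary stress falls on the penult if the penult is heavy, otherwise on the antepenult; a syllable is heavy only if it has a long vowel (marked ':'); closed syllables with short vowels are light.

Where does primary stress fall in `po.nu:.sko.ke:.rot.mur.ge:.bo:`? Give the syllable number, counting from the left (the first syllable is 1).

7

Weights: 6 mur L, 7 ge: H, 8 bo: H.
The penult (syllable 7, ge:) is heavy, so it takes stress.
Primary stress: syllable 7 → po.nu:.sko.ke:.rot.mur.ˈge:.bo:.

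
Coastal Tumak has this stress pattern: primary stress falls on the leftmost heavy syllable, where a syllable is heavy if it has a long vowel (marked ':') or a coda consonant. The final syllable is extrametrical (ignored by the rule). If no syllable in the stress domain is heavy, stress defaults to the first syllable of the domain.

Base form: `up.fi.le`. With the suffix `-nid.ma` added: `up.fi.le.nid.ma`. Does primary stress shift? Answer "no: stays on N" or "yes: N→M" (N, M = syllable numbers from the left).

Base `up.fi.le` (3 syllables):
  The final syllable (3, le) is extrametrical; the stress domain is syllables 1–2.
  Weights: 1 up H, 2 fi L.
  Heavy syllables in the domain: 1. The leftmost is syllable 1 (up).
  → primary stress on syllable 1.
Suffixed `up.fi.le.nid.ma` (5 syllables):
  The final syllable (5, ma) is extrametrical; the stress domain is syllables 1–4.
  Weights: 1 up H, 2 fi L, 3 le L, 4 nid H.
  Heavy syllables in the domain: 1, 4. The leftmost is syllable 1 (up).
  → primary stress on syllable 1.

no: stays on 1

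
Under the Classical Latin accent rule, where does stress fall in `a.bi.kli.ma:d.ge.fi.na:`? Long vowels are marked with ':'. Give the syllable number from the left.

Classical Latin: stress the penult if heavy (long vowel or closed), else the antepenult.
Weights: 5 ge L, 6 fi L, 7 na: H.
The penult (syllable 6, fi) is light, so stress falls on the antepenult (syllable 5, ge).
Stress on syllable 5: a.bi.kli.ma:d.ˈge.fi.na:.

5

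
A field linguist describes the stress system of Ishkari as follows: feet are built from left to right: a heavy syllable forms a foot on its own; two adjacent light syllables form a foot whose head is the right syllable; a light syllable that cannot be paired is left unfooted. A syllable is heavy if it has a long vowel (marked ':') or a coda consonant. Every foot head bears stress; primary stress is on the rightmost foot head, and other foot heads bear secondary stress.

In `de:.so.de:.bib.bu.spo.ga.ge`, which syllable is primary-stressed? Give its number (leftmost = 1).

8

Weights: 1 de: H, 2 so L, 3 de: H, 4 bib H, 5 bu L, 6 spo L, 7 ga L, 8 ge L.
Parse left to right (heavy = foot alone; LL = one foot; stranded L unfooted): (ˈde:) so (ˈde:) (ˈbib) (bu.ˈspo) (ga.ˈge).
Foot heads: 1, 3, 4, 6, 8.
Primary stress on the rightmost head = syllable 8.
Primary stress: syllable 8 → de:.so.de:.bib.bu.spo.ga.ˈge.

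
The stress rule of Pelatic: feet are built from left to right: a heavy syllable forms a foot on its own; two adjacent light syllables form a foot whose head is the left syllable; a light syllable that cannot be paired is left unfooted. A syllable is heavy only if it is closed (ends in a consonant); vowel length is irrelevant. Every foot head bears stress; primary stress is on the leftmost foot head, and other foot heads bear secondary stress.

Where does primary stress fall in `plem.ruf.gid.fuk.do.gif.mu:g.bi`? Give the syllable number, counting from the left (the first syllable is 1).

1

Weights: 1 plem H, 2 ruf H, 3 gid H, 4 fuk H, 5 do L, 6 gif H, 7 mu:g H, 8 bi L.
Parse left to right (heavy = foot alone; LL = one foot; stranded L unfooted): (ˈplem) (ˈruf) (ˈgid) (ˈfuk) do (ˈgif) (ˈmu:g) bi.
Foot heads: 1, 2, 3, 4, 6, 7.
Primary stress on the leftmost head = syllable 1.
Primary stress: syllable 1 → ˈplem.ruf.gid.fuk.do.gif.mu:g.bi.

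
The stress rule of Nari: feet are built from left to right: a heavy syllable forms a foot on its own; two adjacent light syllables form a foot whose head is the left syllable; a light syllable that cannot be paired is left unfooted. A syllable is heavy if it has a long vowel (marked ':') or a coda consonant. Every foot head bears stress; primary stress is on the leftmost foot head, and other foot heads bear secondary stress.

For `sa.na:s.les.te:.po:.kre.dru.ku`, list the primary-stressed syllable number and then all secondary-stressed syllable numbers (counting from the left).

Weights: 1 sa L, 2 na:s H, 3 les H, 4 te: H, 5 po: H, 6 kre L, 7 dru L, 8 ku L.
Parse left to right (heavy = foot alone; LL = one foot; stranded L unfooted): sa (ˈna:s) (ˈles) (ˈte:) (ˈpo:) (ˈkre.dru) ku.
Foot heads: 2, 3, 4, 5, 6.
Primary stress on the leftmost head = syllable 2.
Secondary stress on 3, 4, 5, 6: sa.ˈna:s.ˌles.ˌte:.ˌpo:.ˌkre.dru.ku.

primary 2, secondary 3, 4, 5, 6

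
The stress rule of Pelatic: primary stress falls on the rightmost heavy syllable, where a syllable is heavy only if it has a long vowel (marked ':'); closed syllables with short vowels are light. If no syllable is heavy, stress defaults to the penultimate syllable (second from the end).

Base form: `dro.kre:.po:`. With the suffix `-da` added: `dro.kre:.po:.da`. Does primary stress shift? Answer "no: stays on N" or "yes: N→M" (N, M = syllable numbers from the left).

no: stays on 3

Base `dro.kre:.po:` (3 syllables):
  Weights: 1 dro L, 2 kre: H, 3 po: H.
  Heavy syllables in the domain: 2, 3. The rightmost is syllable 3 (po:).
  → primary stress on syllable 3.
Suffixed `dro.kre:.po:.da` (4 syllables):
  Weights: 1 dro L, 2 kre: H, 3 po: H, 4 da L.
  Heavy syllables in the domain: 2, 3. The rightmost is syllable 3 (po:).
  → primary stress on syllable 3.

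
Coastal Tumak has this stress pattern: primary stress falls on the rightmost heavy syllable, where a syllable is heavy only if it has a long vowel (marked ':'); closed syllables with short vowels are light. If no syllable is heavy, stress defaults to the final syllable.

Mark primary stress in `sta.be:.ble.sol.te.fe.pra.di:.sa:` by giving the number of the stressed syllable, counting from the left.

9

Weights: 1 sta L, 2 be: H, 3 ble L, 4 sol L, 5 te L, 6 fe L, 7 pra L, 8 di: H, 9 sa: H.
Heavy syllables in the domain: 2, 8, 9. The rightmost is syllable 9 (sa:).
Primary stress: syllable 9 → sta.be:.ble.sol.te.fe.pra.di:.ˈsa:.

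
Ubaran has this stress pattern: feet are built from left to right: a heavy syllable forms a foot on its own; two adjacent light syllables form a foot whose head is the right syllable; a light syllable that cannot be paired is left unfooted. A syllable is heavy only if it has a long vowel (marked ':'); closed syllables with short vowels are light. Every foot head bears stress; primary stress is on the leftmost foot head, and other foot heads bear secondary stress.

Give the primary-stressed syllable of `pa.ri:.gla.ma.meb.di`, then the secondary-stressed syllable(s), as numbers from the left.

primary 2, secondary 4, 6

Weights: 1 pa L, 2 ri: H, 3 gla L, 4 ma L, 5 meb L, 6 di L.
Parse left to right (heavy = foot alone; LL = one foot; stranded L unfooted): pa (ˈri:) (gla.ˈma) (meb.ˈdi).
Foot heads: 2, 4, 6.
Primary stress on the leftmost head = syllable 2.
Secondary stress on 4, 6: pa.ˈri:.gla.ˌma.meb.ˌdi.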